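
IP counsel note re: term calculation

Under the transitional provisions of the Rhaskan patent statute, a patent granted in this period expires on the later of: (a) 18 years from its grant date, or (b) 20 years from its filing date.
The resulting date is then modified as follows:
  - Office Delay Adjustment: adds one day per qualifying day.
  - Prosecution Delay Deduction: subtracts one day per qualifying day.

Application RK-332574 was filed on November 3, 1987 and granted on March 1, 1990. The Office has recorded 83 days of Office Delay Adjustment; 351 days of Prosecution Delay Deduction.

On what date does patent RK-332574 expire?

June 7, 2007

(a) grant + 18 years → 1 March 2008.
(b) filing + 20 years → 3 November 2007.
Later of the two: 1 March 2008.
Office Delay Adjustment: +83 days → 23 May 2008.
Prosecution Delay Deduction: −351 days → 7 June 2007.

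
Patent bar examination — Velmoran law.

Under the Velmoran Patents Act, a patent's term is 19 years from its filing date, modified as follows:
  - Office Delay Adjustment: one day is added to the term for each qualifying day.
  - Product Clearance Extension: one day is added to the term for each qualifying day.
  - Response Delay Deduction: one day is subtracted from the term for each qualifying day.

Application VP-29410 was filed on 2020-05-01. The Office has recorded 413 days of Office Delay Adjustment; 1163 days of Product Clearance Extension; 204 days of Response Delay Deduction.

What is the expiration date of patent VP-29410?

Base term: filing date + 19 years → 1 May 2039.
Office Delay Adjustment: +413 days → 17 June 2040.
Product Clearance Extension: +1163 days → 24 August 2043.
Response Delay Deduction: −204 days → 1 February 2043.

2043-02-01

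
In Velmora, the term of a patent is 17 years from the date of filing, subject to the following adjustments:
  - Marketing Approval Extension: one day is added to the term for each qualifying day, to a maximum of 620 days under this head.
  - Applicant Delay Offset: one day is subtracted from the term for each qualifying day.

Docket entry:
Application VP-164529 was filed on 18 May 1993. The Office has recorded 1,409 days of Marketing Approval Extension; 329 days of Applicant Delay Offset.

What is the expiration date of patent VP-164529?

Base term: filing date + 17 years → 18 May 2010.
Marketing Approval Extension: 1409 days claimed exceeds the 620-day cap, so +620 days → 28 January 2012.
Applicant Delay Offset: −329 days → 5 March 2011.

2011-03-05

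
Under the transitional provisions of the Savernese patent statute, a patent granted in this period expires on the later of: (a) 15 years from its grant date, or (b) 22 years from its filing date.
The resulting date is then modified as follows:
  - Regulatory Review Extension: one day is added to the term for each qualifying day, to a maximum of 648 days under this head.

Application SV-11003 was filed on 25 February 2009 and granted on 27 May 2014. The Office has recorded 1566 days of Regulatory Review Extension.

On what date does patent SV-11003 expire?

2032-12-04

(a) grant + 15 years → 27 May 2029.
(b) filing + 22 years → 25 February 2031.
Later of the two: 25 February 2031.
Regulatory Review Extension: 1566 days claimed exceeds the 648-day cap, so +648 days → 4 December 2032.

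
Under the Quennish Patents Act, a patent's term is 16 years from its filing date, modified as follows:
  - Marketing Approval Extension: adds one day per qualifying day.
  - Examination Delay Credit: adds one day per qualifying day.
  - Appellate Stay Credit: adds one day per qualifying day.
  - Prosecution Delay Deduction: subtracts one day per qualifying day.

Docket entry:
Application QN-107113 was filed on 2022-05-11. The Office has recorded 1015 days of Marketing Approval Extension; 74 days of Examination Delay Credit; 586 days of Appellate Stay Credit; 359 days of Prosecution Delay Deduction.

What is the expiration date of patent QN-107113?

Base term: filing date + 16 years → 11 May 2038.
Marketing Approval Extension: +1015 days → 19 February 2041.
Examination Delay Credit: +74 days → 4 May 2041.
Appellate Stay Credit: +586 days → 11 December 2042.
Prosecution Delay Deduction: −359 days → 17 December 2041.

2041-12-17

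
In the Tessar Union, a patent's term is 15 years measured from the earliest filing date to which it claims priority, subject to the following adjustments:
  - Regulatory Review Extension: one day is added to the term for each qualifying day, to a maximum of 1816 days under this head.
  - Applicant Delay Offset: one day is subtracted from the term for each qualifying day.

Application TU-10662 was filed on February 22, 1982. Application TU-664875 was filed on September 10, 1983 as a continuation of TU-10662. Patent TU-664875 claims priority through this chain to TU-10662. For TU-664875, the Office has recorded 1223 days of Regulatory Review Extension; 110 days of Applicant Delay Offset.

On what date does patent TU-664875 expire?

Earliest priority filing: 22 February 1982.
Base term: 22 February 1982 + 15 years → 22 February 1997.
Regulatory Review Extension: 1223 days (within the 1816-day cap) → +1223 days → 29 June 2000.
Applicant Delay Offset: −110 days → 11 March 2000.

March 11, 2000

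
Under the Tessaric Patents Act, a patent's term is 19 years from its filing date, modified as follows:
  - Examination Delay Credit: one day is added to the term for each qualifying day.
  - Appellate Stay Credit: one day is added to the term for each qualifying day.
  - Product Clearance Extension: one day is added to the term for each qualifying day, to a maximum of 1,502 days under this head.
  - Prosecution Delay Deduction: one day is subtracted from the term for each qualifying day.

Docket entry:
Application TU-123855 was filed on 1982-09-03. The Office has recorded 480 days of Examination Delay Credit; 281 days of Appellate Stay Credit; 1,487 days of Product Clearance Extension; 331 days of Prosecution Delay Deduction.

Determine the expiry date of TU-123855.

December 3, 2006

Base term: filing date + 19 years → 3 September 2001.
Examination Delay Credit: +480 days → 27 December 2002.
Appellate Stay Credit: +281 days → 4 October 2003.
Product Clearance Extension: 1487 days (within the 1502-day cap) → +1487 days → 30 October 2007.
Prosecution Delay Deduction: −331 days → 3 December 2006.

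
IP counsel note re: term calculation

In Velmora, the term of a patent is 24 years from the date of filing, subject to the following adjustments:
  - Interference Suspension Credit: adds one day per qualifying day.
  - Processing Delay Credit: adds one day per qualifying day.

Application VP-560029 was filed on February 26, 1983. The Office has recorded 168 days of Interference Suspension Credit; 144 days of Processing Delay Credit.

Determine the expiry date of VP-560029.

January 4, 2008

Base term: filing date + 24 years → 26 February 2007.
Interference Suspension Credit: +168 days → 13 August 2007.
Processing Delay Credit: +144 days → 4 January 2008.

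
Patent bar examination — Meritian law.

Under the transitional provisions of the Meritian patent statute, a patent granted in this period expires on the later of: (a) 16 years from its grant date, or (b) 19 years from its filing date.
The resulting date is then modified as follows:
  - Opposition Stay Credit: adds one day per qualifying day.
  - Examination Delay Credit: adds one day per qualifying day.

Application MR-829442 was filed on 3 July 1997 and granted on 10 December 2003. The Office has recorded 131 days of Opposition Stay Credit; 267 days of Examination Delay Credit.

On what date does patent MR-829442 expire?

(a) grant + 16 years → 10 December 2019.
(b) filing + 19 years → 3 July 2016.
Later of the two: 10 December 2019.
Opposition Stay Credit: +131 days → 19 April 2020.
Examination Delay Credit: +267 days → 11 January 2021.

2021-01-11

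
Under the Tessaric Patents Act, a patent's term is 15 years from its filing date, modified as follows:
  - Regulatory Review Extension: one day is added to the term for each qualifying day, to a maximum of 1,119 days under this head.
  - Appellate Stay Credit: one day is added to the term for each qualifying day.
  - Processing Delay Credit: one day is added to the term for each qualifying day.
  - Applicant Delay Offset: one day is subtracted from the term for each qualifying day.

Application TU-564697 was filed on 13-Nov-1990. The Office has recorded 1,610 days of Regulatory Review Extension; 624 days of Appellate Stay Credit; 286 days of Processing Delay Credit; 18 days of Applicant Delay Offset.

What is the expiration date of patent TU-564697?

2011-05-17

Base term: filing date + 15 years → 13 November 2005.
Regulatory Review Extension: 1610 days claimed exceeds the 1119-day cap, so +1119 days → 6 December 2008.
Appellate Stay Credit: +624 days → 22 August 2010.
Processing Delay Credit: +286 days → 4 June 2011.
Applicant Delay Offset: −18 days → 17 May 2011.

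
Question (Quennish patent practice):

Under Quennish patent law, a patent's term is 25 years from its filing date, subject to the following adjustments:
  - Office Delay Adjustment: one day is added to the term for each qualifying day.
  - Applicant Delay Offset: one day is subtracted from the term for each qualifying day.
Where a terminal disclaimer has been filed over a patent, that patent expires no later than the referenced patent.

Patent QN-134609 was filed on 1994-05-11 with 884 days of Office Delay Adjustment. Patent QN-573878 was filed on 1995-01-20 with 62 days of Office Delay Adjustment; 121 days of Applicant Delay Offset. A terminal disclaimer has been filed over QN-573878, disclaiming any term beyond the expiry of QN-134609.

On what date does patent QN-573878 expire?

Natural term of QN-573878:
  Base: filing + 25 years → 20 January 2020.
  Office Delay Adjustment: +62 days → 22 March 2020.
  Applicant Delay Offset: −121 days → 22 November 2019.
Expiry of referenced patent QN-134609:
  Base: filing + 25 years → 11 May 2019.
  Office Delay Adjustment: +884 days → 11 October 2021.
Terminal disclaimer: QN-573878 expires on the earlier of 22 November 2019 and 11 October 2021.

2019-11-22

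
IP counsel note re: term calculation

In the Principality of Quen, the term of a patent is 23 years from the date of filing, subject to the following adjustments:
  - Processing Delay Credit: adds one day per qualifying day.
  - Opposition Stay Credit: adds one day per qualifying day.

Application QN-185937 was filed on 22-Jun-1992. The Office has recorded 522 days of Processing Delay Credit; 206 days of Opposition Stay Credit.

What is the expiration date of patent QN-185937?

2017-06-19

Base term: filing date + 23 years → 22 June 2015.
Processing Delay Credit: +522 days → 25 November 2016.
Opposition Stay Credit: +206 days → 19 June 2017.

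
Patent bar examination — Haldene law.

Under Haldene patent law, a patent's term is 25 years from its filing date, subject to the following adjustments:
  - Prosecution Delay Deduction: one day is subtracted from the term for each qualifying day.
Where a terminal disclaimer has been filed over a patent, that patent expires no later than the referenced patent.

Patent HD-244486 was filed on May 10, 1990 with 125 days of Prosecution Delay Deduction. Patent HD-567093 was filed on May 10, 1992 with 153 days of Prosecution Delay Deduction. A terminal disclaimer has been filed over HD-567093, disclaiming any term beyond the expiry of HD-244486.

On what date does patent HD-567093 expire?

Natural term of HD-567093:
  Base: filing + 25 years → 10 May 2017.
  Prosecution Delay Deduction: −153 days → 8 December 2016.
Expiry of referenced patent HD-244486:
  Base: filing + 25 years → 10 May 2015.
  Prosecution Delay Deduction: −125 days → 5 January 2015.
Terminal disclaimer: HD-567093 expires on the earlier of 8 December 2016 and 5 January 2015.

2015-01-05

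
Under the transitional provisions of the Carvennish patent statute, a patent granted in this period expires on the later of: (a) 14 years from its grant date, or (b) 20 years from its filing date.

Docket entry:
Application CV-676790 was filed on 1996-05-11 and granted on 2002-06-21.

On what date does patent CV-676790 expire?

(a) grant + 14 years → 21 June 2016.
(b) filing + 20 years → 11 May 2016.
Later of the two: 21 June 2016.

2016-06-21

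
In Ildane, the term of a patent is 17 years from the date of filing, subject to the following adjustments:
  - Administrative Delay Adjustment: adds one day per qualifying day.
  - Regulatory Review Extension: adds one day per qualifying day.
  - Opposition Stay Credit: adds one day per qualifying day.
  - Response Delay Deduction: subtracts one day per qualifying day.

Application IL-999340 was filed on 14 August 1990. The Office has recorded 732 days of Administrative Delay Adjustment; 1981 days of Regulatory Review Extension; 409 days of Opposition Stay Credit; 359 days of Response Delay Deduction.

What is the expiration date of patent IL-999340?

2015-03-08

Base term: filing date + 17 years → 14 August 2007.
Administrative Delay Adjustment: +732 days → 15 August 2009.
Regulatory Review Extension: +1981 days → 17 January 2015.
Opposition Stay Credit: +409 days → 1 March 2016.
Response Delay Deduction: −359 days → 8 March 2015.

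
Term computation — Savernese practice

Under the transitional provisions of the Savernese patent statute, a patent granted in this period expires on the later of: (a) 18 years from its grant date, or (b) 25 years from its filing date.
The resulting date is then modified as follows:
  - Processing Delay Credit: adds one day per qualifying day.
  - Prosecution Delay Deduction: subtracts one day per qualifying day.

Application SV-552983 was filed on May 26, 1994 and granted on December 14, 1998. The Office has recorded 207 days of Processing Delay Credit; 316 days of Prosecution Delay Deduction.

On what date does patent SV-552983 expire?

February 6, 2019

(a) grant + 18 years → 14 December 2016.
(b) filing + 25 years → 26 May 2019.
Later of the two: 26 May 2019.
Processing Delay Credit: +207 days → 19 December 2019.
Prosecution Delay Deduction: −316 days → 6 February 2019.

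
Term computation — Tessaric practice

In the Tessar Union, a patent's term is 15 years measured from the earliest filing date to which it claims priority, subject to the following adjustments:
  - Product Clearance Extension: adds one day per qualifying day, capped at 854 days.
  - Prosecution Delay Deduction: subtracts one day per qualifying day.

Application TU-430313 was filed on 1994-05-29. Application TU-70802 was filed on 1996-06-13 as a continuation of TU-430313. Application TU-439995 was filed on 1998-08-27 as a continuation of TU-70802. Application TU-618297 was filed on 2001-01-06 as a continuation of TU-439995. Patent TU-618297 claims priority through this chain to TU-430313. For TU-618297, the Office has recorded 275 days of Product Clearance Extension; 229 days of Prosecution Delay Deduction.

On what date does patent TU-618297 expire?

Earliest priority filing: 29 May 1994.
Base term: 29 May 1994 + 15 years → 29 May 2009.
Product Clearance Extension: 275 days (within the 854-day cap) → +275 days → 28 February 2010.
Prosecution Delay Deduction: −229 days → 14 July 2009.

2009-07-14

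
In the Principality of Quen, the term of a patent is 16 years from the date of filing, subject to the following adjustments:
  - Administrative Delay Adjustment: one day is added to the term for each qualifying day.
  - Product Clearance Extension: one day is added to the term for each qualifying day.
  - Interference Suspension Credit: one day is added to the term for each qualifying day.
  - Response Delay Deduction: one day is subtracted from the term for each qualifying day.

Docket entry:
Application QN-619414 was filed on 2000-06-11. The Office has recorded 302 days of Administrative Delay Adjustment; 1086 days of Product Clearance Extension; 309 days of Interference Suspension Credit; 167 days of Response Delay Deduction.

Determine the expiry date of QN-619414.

Base term: filing date + 16 years → 11 June 2016.
Administrative Delay Adjustment: +302 days → 9 April 2017.
Product Clearance Extension: +1086 days → 30 March 2020.
Interference Suspension Credit: +309 days → 2 February 2021.
Response Delay Deduction: −167 days → 19 August 2020.

2020-08-19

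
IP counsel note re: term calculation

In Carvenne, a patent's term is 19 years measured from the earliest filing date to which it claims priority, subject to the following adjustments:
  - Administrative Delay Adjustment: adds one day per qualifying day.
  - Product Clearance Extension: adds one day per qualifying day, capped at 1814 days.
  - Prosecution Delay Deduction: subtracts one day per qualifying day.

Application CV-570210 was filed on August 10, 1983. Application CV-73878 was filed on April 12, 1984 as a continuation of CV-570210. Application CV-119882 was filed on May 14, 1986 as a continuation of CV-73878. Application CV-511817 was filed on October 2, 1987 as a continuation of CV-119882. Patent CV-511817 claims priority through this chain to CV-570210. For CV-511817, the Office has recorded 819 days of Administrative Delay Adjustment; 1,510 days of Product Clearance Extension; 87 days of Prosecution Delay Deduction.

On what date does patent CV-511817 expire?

2008-09-29

Earliest priority filing: 10 August 1983.
Base term: 10 August 1983 + 19 years → 10 August 2002.
Administrative Delay Adjustment: +819 days → 6 November 2004.
Product Clearance Extension: 1510 days (within the 1814-day cap) → +1510 days → 25 December 2008.
Prosecution Delay Deduction: −87 days → 29 September 2008.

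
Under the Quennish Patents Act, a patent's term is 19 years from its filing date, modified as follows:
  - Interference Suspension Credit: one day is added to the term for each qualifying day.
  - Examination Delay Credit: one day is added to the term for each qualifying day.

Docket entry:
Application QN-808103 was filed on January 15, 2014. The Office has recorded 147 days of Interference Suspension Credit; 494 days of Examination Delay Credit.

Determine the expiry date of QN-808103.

Base term: filing date + 19 years → 15 January 2033.
Interference Suspension Credit: +147 days → 11 June 2033.
Examination Delay Credit: +494 days → 18 October 2034.

October 18, 2034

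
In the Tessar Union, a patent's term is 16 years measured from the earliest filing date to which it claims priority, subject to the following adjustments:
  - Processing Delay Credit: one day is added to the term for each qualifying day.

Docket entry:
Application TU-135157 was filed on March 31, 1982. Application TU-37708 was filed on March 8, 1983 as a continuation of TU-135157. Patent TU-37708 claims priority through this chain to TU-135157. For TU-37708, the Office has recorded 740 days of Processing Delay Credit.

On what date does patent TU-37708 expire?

April 9, 2000

Earliest priority filing: 31 March 1982.
Base term: 31 March 1982 + 16 years → 31 March 1998.
Processing Delay Credit: +740 days → 9 April 2000.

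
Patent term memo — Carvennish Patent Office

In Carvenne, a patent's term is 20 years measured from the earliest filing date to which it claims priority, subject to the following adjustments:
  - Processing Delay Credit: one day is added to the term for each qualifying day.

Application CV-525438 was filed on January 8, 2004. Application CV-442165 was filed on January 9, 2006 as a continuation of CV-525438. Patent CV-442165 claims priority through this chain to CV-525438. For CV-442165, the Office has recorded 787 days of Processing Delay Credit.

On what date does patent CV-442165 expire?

Earliest priority filing: 8 January 2004.
Base term: 8 January 2004 + 20 years → 8 January 2024.
Processing Delay Credit: +787 days → 5 March 2026.

2026-03-05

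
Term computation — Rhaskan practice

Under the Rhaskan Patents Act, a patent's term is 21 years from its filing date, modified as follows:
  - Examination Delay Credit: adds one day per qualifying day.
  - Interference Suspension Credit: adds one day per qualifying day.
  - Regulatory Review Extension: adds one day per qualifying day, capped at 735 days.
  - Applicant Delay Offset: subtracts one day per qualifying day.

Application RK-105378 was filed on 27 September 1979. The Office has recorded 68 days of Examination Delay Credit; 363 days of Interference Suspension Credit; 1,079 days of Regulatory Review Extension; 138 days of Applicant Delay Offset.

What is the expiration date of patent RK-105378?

Base term: filing date + 21 years → 27 September 2000.
Examination Delay Credit: +68 days → 4 December 2000.
Interference Suspension Credit: +363 days → 2 December 2001.
Regulatory Review Extension: 1079 days claimed exceeds the 735-day cap, so +735 days → 7 December 2003.
Applicant Delay Offset: −138 days → 22 July 2003.

July 22, 2003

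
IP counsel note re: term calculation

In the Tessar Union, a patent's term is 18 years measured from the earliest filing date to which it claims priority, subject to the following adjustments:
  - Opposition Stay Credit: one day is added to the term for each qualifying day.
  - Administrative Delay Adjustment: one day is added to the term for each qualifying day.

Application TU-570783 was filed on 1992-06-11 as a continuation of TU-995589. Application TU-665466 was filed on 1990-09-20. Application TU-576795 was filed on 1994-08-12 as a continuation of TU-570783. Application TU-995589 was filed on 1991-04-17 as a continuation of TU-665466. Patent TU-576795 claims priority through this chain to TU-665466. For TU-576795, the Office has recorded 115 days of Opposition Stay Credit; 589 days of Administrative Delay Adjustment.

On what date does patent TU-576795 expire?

Earliest priority filing: 20 September 1990.
Base term: 20 September 1990 + 18 years → 20 September 2008.
Opposition Stay Credit: +115 days → 13 January 2009.
Administrative Delay Adjustment: +589 days → 25 August 2010.

2010-08-25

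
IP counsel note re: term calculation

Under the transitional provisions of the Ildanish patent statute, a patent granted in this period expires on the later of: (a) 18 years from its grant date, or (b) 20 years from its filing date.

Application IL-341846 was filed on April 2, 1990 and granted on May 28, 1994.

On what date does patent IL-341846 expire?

May 28, 2012

(a) grant + 18 years → 28 May 2012.
(b) filing + 20 years → 2 April 2010.
Later of the two: 28 May 2012.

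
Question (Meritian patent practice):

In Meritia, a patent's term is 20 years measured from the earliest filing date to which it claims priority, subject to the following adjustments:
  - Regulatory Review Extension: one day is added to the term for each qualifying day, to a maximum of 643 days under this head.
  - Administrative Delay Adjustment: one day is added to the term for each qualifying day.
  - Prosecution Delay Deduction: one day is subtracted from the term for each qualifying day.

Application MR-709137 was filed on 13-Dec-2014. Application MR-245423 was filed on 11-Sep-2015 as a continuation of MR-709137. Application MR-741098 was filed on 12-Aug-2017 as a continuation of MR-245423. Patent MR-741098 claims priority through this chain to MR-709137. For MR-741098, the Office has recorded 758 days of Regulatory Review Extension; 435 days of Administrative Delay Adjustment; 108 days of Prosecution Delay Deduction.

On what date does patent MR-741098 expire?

Earliest priority filing: 13 December 2014.
Base term: 13 December 2014 + 20 years → 13 December 2034.
Regulatory Review Extension: 758 days claimed exceeds the 643-day cap, so +643 days → 16 September 2036.
Administrative Delay Adjustment: +435 days → 25 November 2037.
Prosecution Delay Deduction: −108 days → 9 August 2037.

August 9, 2037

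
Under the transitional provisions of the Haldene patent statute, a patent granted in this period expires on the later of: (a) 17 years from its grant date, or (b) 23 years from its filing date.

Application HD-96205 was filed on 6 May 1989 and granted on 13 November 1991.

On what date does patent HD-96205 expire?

2012-05-06

(a) grant + 17 years → 13 November 2008.
(b) filing + 23 years → 6 May 2012.
Later of the two: 6 May 2012.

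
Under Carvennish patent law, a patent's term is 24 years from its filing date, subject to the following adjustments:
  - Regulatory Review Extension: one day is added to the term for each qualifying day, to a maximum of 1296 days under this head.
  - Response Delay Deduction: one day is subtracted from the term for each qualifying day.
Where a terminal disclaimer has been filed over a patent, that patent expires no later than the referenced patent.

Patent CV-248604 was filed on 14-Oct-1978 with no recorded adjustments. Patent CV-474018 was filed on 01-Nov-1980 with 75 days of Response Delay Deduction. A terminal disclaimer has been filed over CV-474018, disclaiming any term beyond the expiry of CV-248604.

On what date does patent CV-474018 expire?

Natural term of CV-474018:
  Base: filing + 24 years → 1 November 2004.
  Response Delay Deduction: −75 days → 18 August 2004.
Expiry of referenced patent CV-248604:
  Base: filing + 24 years → 14 October 2002.
Terminal disclaimer: CV-474018 expires on the earlier of 18 August 2004 and 14 October 2002.

October 14, 2002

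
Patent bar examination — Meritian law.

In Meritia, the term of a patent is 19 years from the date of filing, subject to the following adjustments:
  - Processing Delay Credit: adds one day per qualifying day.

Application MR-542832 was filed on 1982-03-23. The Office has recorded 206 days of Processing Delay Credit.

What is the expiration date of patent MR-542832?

Base term: filing date + 19 years → 23 March 2001.
Processing Delay Credit: +206 days → 15 October 2001.

2001-10-15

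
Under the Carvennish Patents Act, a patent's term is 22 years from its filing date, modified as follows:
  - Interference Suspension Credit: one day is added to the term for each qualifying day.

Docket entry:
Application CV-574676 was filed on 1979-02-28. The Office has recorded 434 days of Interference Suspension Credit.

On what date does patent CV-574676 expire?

Base term: filing date + 22 years → 28 February 2001.
Interference Suspension Credit: +434 days → 8 May 2002.

May 8, 2002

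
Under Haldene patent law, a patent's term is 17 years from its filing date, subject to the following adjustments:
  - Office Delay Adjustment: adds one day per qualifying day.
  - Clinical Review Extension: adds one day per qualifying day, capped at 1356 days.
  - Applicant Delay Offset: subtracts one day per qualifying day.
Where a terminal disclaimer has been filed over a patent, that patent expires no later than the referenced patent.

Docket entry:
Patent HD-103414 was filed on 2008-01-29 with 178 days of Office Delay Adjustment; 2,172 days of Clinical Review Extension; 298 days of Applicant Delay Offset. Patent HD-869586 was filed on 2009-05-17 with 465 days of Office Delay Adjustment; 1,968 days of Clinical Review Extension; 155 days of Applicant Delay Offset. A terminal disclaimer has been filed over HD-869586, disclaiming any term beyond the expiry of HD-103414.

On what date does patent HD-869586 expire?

June 18, 2028

Natural term of HD-869586:
  Base: filing + 17 years → 17 May 2026.
  Office Delay Adjustment: +465 days → 25 August 2027.
  Clinical Review Extension: 1968 days claimed exceeds the 1356-day cap, so +1356 days → 12 May 2031.
  Applicant Delay Offset: −155 days → 8 December 2030.
Expiry of referenced patent HD-103414:
  Base: filing + 17 years → 29 January 2025.
  Office Delay Adjustment: +178 days → 26 July 2025.
  Clinical Review Extension: 2172 days claimed exceeds the 1356-day cap, so +1356 days → 12 April 2029.
  Applicant Delay Offset: −298 days → 18 June 2028.
Terminal disclaimer: HD-869586 expires on the earlier of 8 December 2030 and 18 June 2028.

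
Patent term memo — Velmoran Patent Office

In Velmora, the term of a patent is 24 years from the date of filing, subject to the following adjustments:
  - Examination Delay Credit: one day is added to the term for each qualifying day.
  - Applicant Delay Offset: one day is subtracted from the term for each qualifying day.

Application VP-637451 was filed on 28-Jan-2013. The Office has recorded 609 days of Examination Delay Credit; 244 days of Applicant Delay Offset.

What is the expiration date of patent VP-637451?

2038-01-28

Base term: filing date + 24 years → 28 January 2037.
Examination Delay Credit: +609 days → 29 September 2038.
Applicant Delay Offset: −244 days → 28 January 2038.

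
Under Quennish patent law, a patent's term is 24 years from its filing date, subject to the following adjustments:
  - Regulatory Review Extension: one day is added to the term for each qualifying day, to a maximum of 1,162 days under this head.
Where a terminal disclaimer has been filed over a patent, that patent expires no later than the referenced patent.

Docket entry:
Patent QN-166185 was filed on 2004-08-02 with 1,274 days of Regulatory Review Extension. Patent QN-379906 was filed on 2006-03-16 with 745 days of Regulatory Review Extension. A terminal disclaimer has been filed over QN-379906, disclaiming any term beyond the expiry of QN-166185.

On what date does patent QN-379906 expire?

Natural term of QN-379906:
  Base: filing + 24 years → 16 March 2030.
  Regulatory Review Extension: 745 days (within the 1162-day cap) → +745 days → 30 March 2032.
Expiry of referenced patent QN-166185:
  Base: filing + 24 years → 2 August 2028.
  Regulatory Review Extension: 1274 days claimed exceeds the 1162-day cap, so +1162 days → 8 October 2031.
Terminal disclaimer: QN-379906 expires on the earlier of 30 March 2032 and 8 October 2031.

2031-10-08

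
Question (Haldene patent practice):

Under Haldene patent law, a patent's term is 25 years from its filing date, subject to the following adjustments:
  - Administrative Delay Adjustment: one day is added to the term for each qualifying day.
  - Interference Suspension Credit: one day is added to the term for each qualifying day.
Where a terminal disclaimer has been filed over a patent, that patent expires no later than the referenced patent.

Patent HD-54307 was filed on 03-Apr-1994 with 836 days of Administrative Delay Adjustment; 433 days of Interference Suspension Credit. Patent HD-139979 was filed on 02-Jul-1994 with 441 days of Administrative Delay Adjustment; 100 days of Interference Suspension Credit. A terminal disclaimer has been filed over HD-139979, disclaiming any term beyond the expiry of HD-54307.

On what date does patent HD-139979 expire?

2020-12-24

Natural term of HD-139979:
  Base: filing + 25 years → 2 July 2019.
  Administrative Delay Adjustment: +441 days → 15 September 2020.
  Interference Suspension Credit: +100 days → 24 December 2020.
Expiry of referenced patent HD-54307:
  Base: filing + 25 years → 3 April 2019.
  Administrative Delay Adjustment: +836 days → 17 July 2021.
  Interference Suspension Credit: +433 days → 23 September 2022.
Terminal disclaimer: HD-139979 expires on the earlier of 24 December 2020 and 23 September 2022.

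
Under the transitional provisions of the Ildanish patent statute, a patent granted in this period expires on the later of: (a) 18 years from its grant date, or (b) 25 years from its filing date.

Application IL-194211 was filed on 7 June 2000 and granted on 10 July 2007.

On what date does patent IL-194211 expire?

July 10, 2025

(a) grant + 18 years → 10 July 2025.
(b) filing + 25 years → 7 June 2025.
Later of the two: 10 July 2025.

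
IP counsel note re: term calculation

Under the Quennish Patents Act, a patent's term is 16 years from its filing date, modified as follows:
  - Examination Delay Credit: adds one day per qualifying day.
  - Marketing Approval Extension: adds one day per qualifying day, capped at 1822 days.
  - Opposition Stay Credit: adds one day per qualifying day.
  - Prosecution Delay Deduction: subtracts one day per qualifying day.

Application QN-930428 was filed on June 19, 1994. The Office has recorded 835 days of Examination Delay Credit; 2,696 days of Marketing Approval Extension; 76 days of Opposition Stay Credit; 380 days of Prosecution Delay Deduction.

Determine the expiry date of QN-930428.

November 27, 2016

Base term: filing date + 16 years → 19 June 2010.
Examination Delay Credit: +835 days → 1 October 2012.
Marketing Approval Extension: 2696 days claimed exceeds the 1822-day cap, so +1822 days → 27 September 2017.
Opposition Stay Credit: +76 days → 12 December 2017.
Prosecution Delay Deduction: −380 days → 27 November 2016.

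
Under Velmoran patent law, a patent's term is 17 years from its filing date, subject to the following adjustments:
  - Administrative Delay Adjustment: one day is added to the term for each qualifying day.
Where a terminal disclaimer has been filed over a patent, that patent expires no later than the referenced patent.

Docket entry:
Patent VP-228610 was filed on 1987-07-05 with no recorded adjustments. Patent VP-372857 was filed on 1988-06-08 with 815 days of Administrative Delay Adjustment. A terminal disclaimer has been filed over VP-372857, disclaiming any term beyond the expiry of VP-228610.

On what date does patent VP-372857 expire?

July 5, 2004

Natural term of VP-372857:
  Base: filing + 17 years → 8 June 2005.
  Administrative Delay Adjustment: +815 days → 1 September 2007.
Expiry of referenced patent VP-228610:
  Base: filing + 17 years → 5 July 2004.
Terminal disclaimer: VP-372857 expires on the earlier of 1 September 2007 and 5 July 2004.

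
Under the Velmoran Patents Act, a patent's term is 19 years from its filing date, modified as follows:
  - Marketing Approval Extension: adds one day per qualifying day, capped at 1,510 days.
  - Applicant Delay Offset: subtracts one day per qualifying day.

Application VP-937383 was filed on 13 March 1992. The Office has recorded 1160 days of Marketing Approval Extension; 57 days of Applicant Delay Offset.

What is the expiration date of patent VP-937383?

March 20, 2014

Base term: filing date + 19 years → 13 March 2011.
Marketing Approval Extension: 1160 days (within the 1510-day cap) → +1160 days → 16 May 2014.
Applicant Delay Offset: −57 days → 20 March 2014.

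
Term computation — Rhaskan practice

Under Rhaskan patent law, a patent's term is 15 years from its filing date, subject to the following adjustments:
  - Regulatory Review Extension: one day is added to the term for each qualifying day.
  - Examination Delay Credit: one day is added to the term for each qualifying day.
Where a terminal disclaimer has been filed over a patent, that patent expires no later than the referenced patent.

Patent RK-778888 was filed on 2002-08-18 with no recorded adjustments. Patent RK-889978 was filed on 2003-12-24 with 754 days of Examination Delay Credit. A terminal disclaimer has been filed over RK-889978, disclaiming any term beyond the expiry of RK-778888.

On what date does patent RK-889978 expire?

Natural term of RK-889978:
  Base: filing + 15 years → 24 December 2018.
  Examination Delay Credit: +754 days → 16 January 2021.
Expiry of referenced patent RK-778888:
  Base: filing + 15 years → 18 August 2017.
Terminal disclaimer: RK-889978 expires on the earlier of 16 January 2021 and 18 August 2017.

August 18, 2017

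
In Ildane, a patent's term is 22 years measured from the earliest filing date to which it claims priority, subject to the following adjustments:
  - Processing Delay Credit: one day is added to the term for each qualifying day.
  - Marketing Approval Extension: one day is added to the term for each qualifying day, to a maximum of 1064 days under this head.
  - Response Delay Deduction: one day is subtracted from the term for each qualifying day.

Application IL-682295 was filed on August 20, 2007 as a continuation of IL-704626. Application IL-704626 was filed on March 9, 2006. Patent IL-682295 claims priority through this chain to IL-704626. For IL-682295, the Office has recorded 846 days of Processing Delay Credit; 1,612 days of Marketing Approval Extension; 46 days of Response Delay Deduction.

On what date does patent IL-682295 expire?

Earliest priority filing: 9 March 2006.
Base term: 9 March 2006 + 22 years → 9 March 2028.
Processing Delay Credit: +846 days → 3 July 2030.
Marketing Approval Extension: 1612 days claimed exceeds the 1064-day cap, so +1064 days → 1 June 2033.
Response Delay Deduction: −46 days → 16 April 2033.

April 16, 2033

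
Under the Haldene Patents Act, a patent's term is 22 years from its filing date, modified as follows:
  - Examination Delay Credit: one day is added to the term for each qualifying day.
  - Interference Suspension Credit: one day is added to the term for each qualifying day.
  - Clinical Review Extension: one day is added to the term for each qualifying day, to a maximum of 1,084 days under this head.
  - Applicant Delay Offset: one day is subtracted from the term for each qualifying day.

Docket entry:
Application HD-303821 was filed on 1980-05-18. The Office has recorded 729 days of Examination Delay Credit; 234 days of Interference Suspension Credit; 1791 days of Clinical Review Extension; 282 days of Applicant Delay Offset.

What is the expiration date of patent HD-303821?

2007-03-18

Base term: filing date + 22 years → 18 May 2002.
Examination Delay Credit: +729 days → 16 May 2004.
Interference Suspension Credit: +234 days → 5 January 2005.
Clinical Review Extension: 1791 days claimed exceeds the 1084-day cap, so +1084 days → 25 December 2007.
Applicant Delay Offset: −282 days → 18 March 2007.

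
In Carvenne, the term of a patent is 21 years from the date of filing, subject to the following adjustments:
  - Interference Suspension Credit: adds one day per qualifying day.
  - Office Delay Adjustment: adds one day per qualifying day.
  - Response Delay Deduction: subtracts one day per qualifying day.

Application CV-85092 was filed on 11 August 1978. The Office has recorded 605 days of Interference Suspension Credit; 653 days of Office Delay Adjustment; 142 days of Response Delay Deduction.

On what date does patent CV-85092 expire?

Base term: filing date + 21 years → 11 August 1999.
Interference Suspension Credit: +605 days → 7 April 2001.
Office Delay Adjustment: +653 days → 20 January 2003.
Response Delay Deduction: −142 days → 31 August 2002.

August 31, 2002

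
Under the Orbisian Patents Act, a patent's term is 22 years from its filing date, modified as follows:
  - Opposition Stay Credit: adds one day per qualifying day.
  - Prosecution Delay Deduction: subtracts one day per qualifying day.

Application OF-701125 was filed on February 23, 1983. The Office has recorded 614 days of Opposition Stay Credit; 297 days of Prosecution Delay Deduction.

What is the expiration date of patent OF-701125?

Base term: filing date + 22 years → 23 February 2005.
Opposition Stay Credit: +614 days → 30 October 2006.
Prosecution Delay Deduction: −297 days → 6 January 2006.

2006-01-06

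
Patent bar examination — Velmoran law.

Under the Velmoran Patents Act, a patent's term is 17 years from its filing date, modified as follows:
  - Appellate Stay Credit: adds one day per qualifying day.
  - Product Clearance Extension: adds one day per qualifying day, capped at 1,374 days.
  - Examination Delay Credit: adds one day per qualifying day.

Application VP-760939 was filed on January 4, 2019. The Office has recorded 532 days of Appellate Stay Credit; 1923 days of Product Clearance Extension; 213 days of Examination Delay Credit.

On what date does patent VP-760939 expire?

October 23, 2041

Base term: filing date + 17 years → 4 January 2036.
Appellate Stay Credit: +532 days → 19 June 2037.
Product Clearance Extension: 1923 days claimed exceeds the 1374-day cap, so +1374 days → 24 March 2041.
Examination Delay Credit: +213 days → 23 October 2041.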